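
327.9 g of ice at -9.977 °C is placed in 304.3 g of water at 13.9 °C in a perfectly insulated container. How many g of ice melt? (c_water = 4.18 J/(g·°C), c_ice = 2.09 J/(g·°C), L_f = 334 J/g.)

m_melted ≈ 32.5 g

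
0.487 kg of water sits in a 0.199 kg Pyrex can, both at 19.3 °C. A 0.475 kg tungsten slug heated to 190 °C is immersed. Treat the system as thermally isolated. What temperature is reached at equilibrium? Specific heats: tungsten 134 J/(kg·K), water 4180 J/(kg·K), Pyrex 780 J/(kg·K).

T_f ≈ 24.1 °C

Let T be the final temperature. ΣQ_i = 0:
0.475*134*(T − 190) + 0.487*4180*(T − 19.3) + 0.199*780*(T − 19.3) = 0
2254.5 T = 54377
T = 54377 / 2254.5 = 24.1 °C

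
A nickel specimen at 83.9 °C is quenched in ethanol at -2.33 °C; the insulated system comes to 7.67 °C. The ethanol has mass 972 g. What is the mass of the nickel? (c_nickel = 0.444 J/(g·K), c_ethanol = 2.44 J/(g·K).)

m ≈ 701 g

Conservation of energy gives ΣQ = 0:
m·0.444·(7.67 − 83.9) + 972·2.44·(7.67 − (-2.33)) = 0
-33.85 m = -23717
m = -23717/-33.85 ≈ 700.7 g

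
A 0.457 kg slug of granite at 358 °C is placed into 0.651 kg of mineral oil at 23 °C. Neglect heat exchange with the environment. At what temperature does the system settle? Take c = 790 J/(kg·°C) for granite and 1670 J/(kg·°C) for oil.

Energy conservation, ΣQ = 0:
0.457×790×(T − 358) + 0.651×1670×(T − 23) = 0
1448.2 T = 154254
T = 154254/1448.2 ≈ 106.51 °C

T_f ≈ 106.5 °C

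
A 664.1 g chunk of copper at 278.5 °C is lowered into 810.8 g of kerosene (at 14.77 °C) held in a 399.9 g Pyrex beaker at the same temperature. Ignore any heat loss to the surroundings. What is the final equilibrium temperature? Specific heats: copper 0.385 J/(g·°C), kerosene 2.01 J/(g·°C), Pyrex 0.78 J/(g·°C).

Energy conservation, ΣQ = 0:
664.1·0.385·(T − 278.5) + 810.8·2.01·(T − 14.77) + 399.9·0.78·(T − 14.77) = 0
(255.68 + 1629.7 + 311.92) T = 255.68·278.5 + 1629.7·14.77 + 311.92·14.77
T = 99884/2197.3 ≈ 45.46 °C

T_f ≈ 45.5 °C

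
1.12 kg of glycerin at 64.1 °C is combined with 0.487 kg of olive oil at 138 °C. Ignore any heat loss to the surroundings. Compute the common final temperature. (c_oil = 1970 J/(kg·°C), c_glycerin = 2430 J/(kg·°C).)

T_f ≈ 83.4 °C

Taking heat into each body as positive, Σ m c ΔT = 0:
0.487*1970*(T − 138) + 1.12*2430*(T − 64.1) = 0
3681 T = 306850
T = 306850/3681 ≈ 83.36 °C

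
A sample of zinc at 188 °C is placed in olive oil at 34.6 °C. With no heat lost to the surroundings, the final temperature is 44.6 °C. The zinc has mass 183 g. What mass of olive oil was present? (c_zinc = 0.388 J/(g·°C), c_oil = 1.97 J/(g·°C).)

Heat lost by the zinc = heat gained by the oil:
183·0.388·(188 − 44.6) = m·1.97·(44.6 − 34.6)
19.7 m = 10182  ⇒  m ≈ 516.9 g

m ≈ 517 g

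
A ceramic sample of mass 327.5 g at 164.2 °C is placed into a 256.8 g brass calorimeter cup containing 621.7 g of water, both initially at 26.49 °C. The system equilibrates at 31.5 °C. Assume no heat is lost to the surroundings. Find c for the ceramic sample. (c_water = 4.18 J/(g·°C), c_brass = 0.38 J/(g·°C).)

c ≈ 0.311 J/(g·°C)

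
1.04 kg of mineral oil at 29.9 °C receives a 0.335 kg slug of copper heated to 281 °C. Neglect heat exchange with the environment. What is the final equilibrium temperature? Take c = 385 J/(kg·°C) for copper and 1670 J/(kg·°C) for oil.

Conservation of energy gives ΣQ = 0:
0.335·385·(T − 281) + 1.04·1670·(T − 29.9) = 0
(128.97 + 1736.8) T = 128.97·281 + 1736.8·29.9
T = 88172 / 1865.8 = 47.3 °C

T_f ≈ 47.3 °C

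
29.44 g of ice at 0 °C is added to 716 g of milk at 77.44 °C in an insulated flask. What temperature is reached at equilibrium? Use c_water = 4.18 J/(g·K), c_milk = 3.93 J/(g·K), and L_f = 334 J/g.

T_f ≈ 70.8 °C

Setting the total heat transfer to zero:
fusion: m_ice L_f = 29.44×334 = 9833
  meltwater 0→T: 29.44×4.18×T = 123.06 T
  milk: 2813.9(T − 77.44)
2936.9 T = 217907 − 9833 = 208074
T ≈ 70.85 °C (positive, so assuming full melt was valid).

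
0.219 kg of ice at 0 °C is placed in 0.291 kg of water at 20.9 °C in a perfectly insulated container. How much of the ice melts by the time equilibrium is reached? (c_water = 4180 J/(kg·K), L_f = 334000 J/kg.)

m_melted ≈ 0.0761 kg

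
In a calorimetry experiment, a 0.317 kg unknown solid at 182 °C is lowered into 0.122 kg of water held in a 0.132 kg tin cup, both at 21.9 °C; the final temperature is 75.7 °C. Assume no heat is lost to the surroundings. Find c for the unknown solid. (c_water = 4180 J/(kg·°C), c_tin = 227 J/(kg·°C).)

Net heat exchanged in the isolated system is zero:
0.317·c·(75.7 − 182) + 0.122·4180·(75.7 − 21.9) + 0.132·227·(75.7 − 21.9) = 0
-33.7 c = -29048
c = -29048/-33.7 ≈ 862 J/(kg·°C)

c ≈ 862 J/(kg·°C)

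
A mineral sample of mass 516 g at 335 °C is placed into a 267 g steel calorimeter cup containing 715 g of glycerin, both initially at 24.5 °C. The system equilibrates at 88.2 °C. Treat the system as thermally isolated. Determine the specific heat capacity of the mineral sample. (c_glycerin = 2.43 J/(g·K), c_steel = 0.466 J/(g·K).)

c ≈ 0.931 J/(g·K)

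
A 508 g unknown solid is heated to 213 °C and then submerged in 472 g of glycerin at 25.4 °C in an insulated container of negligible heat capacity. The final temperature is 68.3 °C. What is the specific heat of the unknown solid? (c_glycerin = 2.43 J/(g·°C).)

c ≈ 0.669 J/(g·°C)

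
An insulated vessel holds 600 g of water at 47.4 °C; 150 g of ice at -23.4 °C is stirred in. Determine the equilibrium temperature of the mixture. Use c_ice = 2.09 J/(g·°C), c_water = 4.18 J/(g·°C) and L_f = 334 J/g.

T_f ≈ 19.6 °C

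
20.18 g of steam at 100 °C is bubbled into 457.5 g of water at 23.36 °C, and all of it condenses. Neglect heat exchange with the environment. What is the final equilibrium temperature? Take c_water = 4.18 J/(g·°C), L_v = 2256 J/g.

T_f ≈ 49.4 °C

Heat gained plus heat lost sum to zero:
steam→water at 100 °C releases m L_v = 20.18×2256 = 45526
  condensed water 100 °C→T: 84.35(T − 100)
  original water: 1912.3(T − 23.36)
1996.7 T = 45526 + 8435.2 + 44672 = 98634
T ≈ 49.40 °C — below 100 °C, confirming all the steam condensed.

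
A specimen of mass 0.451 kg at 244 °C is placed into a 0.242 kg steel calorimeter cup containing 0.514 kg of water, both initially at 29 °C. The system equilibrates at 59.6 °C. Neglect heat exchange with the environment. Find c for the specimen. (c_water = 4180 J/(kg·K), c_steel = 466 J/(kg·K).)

Energy conservation, ΣQ = 0:
0.451·c·(59.6 − 244) + 0.514·4180·(59.6 − 29) + 0.242·466·(59.6 − 29) = 0
-83.16 c = -69196
c = -69196/-83.16 ≈ 832 J/(kg·K)

c ≈ 832 J/(kg·K)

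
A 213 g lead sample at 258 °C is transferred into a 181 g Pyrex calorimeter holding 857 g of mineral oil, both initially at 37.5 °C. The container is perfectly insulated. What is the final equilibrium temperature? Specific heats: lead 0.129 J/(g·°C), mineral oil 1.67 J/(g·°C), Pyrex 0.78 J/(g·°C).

T_f ≈ 41.3 °C

Conservation of energy gives ΣQ = 0:
213·0.129·(T − 258) + 857·1.67·(T − 37.5) + 181·0.78·(T − 37.5) = 0
27.48(T − 258) + 1431.2(T − 37.5) + 141.18(T − 37.5) = 0
(27.48 + 1431.2 + 141.18) T = 27.48·258 + 1431.2·37.5 + 141.18·37.5
T = 66053 / 1599.8 = 41.3 °C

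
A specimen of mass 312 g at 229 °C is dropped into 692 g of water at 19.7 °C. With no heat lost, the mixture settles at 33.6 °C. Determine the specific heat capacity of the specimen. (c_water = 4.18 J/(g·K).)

Heat gained plus heat lost sum to zero:
312·c·(33.6 − 229) + 692·4.18·(33.6 − 19.7) = 0
-60965 c = -40207
c = -40207/-60965 ≈ 0.6595 J/(g·K)

c ≈ 0.66 J/(g·K)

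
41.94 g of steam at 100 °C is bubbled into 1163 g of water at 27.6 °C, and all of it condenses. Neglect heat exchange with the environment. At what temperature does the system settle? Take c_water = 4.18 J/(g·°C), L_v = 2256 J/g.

T_f ≈ 48.9 °C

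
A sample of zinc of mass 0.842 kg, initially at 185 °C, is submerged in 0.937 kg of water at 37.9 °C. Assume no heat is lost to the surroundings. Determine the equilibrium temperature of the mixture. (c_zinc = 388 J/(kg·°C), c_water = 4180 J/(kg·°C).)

T_f ≈ 49.2 °C

Energy conservation, ΣQ = 0:
0.842·388·(T − 185) + 0.937·4180·(T − 37.9) = 0
326.7(T − 185) + 3916.7(T − 37.9) = 0
(326.7 + 3916.7) T = 326.7·185 + 3916.7·37.9
T = 208880 / 4243.4 = 49.2 °C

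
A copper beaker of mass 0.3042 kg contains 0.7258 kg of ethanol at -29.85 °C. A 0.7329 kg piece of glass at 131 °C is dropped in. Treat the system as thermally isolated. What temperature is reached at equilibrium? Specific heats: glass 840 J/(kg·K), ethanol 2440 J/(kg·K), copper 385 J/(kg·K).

T_f ≈ 9.7 °C

Heat gained plus heat lost sum to zero:
0.7329×840×(T − 131) + 0.7258×2440×(T − (-29.85)) + 0.3042×385×(T − (-29.85)) = 0
(615.64 + 1771 + 117.12) T = 615.64×131 + 1771×(-29.85) + 117.12×(-29.85)
T = 24289/2503.7 ≈ 9.70 °C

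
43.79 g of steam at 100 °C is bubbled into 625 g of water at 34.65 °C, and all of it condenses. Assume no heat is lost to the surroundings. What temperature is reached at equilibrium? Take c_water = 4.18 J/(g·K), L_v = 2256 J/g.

Setting the total heat transfer to zero:
condense steam: −43.79×2256 = −98790; condensate cools 100→T: 43.79×4.18×(T − 100) = 183.04(T − 100); original water: 2612.5(T − 34.65)
2795.5 T = 98790 + 18304 + 90523 = 207618
T ≈ 74.27 °C (< 100 °C, so full condensation is consistent).

T_f ≈ 74.3 °C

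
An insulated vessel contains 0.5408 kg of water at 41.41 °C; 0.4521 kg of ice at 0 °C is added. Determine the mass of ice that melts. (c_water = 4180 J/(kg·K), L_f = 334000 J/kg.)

Water can give up m c ΔT = 0.5408×4180×41.41 = 93609 J before reaching 0 °C.
Fully melting the ice requires m_ice L_f = 0.4521×334000 = 151001 J.
Since 93609 < 151001 J, not all the ice melts; equilibrium is at 0 °C.
m_melt = 93609 / L_f = 0.2803 kg.

m_melted ≈ 0.28 kg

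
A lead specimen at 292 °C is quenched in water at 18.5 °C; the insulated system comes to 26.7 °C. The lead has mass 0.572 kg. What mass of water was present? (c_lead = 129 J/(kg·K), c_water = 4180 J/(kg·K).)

m ≈ 0.571 kg

|Q_lead| = |Q_water|:
0.572×129×(292 − 26.7) = m×4180×(26.7 − 18.5)
34276 m = 19576  ⇒  m ≈ 0.5711 kg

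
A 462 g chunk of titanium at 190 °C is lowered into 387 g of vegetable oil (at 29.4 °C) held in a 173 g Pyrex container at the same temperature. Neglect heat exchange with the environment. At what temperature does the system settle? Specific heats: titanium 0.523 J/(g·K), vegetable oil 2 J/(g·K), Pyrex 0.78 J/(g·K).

T_f ≈ 63.1 °C

Setting the total heat transfer to zero:
462·0.523·(T − 190) + 387·2·(T − 29.4) + 173·0.78·(T − 29.4) = 0
241.63(T − 190) + 774(T − 29.4) + 134.94(T − 29.4) = 0
(241.63 + 774 + 134.94) T = 241.63·190 + 774·29.4 + 134.94·29.4
T ≈ 63.13 °C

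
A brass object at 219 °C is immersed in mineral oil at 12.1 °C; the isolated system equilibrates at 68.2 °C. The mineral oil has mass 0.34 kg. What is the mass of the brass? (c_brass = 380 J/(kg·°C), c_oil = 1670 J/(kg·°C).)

m ≈ 0.556 kg

Net heat exchanged in the isolated system is zero:
m×380×(68.2 − 219) + 0.34×1670×(68.2 − 12.1) = 0
-57304 m = -31854
m = -31854/-57304 ≈ 0.5559 kg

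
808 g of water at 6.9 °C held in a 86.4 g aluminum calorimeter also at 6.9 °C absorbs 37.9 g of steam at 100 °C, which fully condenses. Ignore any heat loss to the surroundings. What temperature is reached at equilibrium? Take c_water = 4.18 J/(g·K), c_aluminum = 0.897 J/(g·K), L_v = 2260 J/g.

Heat gained plus heat lost sum to zero:
condense steam: −37.9×2260 = −85654
  condensed water 100 °C→T: 158.42(T − 100)
  water warms: 808×4.18×(T − 6.9) = 3377.4(T − 6.9)
  aluminum cup: 86.4×0.897×(T − 6.9) = 77.5(T − 6.9)
3613.4 T = 85654 + 15842 + 23839 = 125335
T ≈ 34.69 °C (< 100 °C, so full condensation is consistent).

T_f ≈ 34.7 °C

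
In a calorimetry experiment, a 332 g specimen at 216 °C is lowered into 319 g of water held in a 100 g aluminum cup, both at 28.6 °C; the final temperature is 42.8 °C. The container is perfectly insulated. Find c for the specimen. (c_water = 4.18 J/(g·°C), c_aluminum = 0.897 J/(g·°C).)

Energy conservation, ΣQ = 0:
332×c×(42.8 − 216) + 319×4.18×(42.8 − 28.6) + 100×0.897×(42.8 − 28.6) = 0
-57502 c = -20208
c = -20208/-57502 ≈ 0.3514 J/(g·°C)

c ≈ 0.351 J/(g·°C)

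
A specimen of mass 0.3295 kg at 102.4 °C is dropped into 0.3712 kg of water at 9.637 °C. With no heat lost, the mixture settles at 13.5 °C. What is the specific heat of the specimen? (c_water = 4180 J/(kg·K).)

Energy conservation, ΣQ = 0:
0.3295·c·(13.5 − 102.4) + 0.3712·4180·(13.5 − 9.637) = 0
-29.29 c = -5993.9
c = -5993.9/-29.29 ≈ 204.6 J/(kg·K)

c ≈ 205 J/(kg·K)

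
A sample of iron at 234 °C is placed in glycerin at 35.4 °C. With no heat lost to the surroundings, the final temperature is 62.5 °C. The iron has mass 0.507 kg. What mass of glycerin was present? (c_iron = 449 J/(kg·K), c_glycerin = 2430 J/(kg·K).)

m ≈ 0.593 kg

Let T be the final temperature. ΣQ_i = 0:
0.507×449×(62.5 − 234) + m×2430×(62.5 − 35.4) = 0
65853 m = 39041
m = 39041/65853 ≈ 0.5928 kg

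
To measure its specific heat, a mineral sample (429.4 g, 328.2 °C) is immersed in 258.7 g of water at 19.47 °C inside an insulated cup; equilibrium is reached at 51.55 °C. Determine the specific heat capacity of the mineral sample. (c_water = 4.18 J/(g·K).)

Heat gained plus heat lost sum to zero:
429.4×c×(51.55 − 328.2) + 258.7×4.18×(51.55 − 19.47) = 0
-118794 c = -34690
c = -34690/-118794 ≈ 0.292 J/(g·K)

c ≈ 0.292 J/(g·K)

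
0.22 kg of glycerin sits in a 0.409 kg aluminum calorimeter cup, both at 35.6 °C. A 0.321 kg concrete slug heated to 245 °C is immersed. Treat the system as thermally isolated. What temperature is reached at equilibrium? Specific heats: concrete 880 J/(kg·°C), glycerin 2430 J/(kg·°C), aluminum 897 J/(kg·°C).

T_f ≈ 85.6 °C

Let T be the final temperature. ΣQ_i = 0:
0.321·880·(T − 245) + 0.22·2430·(T − 35.6) + 0.409·897·(T − 35.6) = 0
282.48(T − 245) + 534.6(T − 35.6) + 366.87(T − 35.6) = 0
1184 T = 101300
T = 101300 / 1184 = 85.6 °C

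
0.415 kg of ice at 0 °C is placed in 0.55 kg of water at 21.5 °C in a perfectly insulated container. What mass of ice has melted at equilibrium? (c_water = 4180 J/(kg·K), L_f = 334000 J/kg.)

m_melted ≈ 0.148 kg

Heat available from the water dropping to 0 °C: 0.55×4180×21.5 = 49428 J.
To melt every bit of ice: 0.415×334000 = 138610 J.
Since 49428 < 138610 J, not all the ice melts; equilibrium is at 0 °C.
m_melted×334000 = 49428  ⇒  m_melted ≈ 0.148 kg.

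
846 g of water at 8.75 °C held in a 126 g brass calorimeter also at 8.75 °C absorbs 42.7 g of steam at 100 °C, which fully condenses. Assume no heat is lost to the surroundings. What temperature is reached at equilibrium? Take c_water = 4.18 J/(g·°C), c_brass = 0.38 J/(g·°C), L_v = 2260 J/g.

Energy balance with sensible and latent terms:
steam→water at 100 °C releases m L_v = 42.7×2260 = 96502
  condensed water 100 °C→T: 178.49(T − 100)
  water warms: 846×4.18×(T − 8.75) = 3536.3(T − 8.75)
  brass cup: 126×0.38×(T − 8.75) = 47.88(T − 8.75)
3762.6 T = 96502 + 17849 + 31361 = 145712
T ≈ 38.73 °C (< 100 °C, so full condensation is consistent).

T_f ≈ 38.7 °C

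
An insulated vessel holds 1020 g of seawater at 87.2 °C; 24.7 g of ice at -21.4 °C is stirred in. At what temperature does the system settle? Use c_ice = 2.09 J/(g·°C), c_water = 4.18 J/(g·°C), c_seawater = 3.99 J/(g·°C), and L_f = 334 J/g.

Energy conservation, ΣQ = 0:
ice -21.4→0 °C: 24.7×2.09×21.4 = 1104.7
  melt ice: 24.7×334 = 8249.8
  warm the meltwater: 103.25 T
  seawater: 4069.8(T − 87.2)
4173 T = 354887 − 9354.5 = 345532
T ≈ 82.80 °C — above 0 °C, consistent with complete melting.

T_f ≈ 82.8 °C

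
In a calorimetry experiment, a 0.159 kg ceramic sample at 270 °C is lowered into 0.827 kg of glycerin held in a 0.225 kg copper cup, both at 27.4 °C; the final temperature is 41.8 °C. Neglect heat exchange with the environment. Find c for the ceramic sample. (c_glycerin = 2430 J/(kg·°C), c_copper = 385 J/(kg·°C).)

c ≈ 832 J/(kg·°C)

Conservation of energy gives ΣQ = 0:
0.159×c×(41.8 − 270) + 0.827×2430×(41.8 − 27.4) + 0.225×385×(41.8 − 27.4) = 0
-36.28 c = -30186
c = -30186/-36.28 ≈ 831.9 J/(kg·°C)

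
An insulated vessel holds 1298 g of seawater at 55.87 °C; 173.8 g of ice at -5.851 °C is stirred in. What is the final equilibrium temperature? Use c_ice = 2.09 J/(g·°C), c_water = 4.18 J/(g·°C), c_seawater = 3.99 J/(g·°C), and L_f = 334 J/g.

T_f ≈ 38.8 °C

Let T be the final temperature. ΣQ_i = 0:
warm ice to 0 °C: 173.8×2.09×(0 − (-5.851)) = 2125.3
  fusion: m_ice L_f = 173.8×334 = 58049
  warm the meltwater: 726.48 T
  seawater cools: 1298×3.99×(T − 55.87) = 5179(T − 55.87)
5905.5 T = 289352 − 60175 = 229177
T ≈ 38.81 °C. Since T > 0 °C, the all-ice-melts assumption holds.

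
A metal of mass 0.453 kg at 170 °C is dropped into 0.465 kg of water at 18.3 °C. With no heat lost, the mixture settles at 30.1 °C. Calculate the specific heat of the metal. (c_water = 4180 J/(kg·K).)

c ≈ 362 J/(kg·K)

Heat gained plus heat lost sum to zero:
0.453×c×(30.1 − 170) + 0.465×4180×(30.1 − 18.3) = 0
-63.37 c = -22936
c = -22936/-63.37 ≈ 361.9 J/(kg·K)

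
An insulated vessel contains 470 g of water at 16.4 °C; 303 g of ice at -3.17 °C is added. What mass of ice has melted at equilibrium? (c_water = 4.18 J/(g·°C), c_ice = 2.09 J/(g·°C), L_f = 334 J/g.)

Cooling the water to 0 °C releases 470·4.18·16.4 = 32219 J.
Of that, 303·2.09·3.17 = 2007.5 J goes to bring the ice to 0 °C, leaving 30212 J.
Melting all 303 g of ice would need 303·334 = 101202 J.
That's not enough to melt it all — equilibrium is at 0 °C with ice remaining.
m_melted·334 = 30212  ⇒  m_melted ≈ 90.46 g.

m_melted ≈ 90.5 g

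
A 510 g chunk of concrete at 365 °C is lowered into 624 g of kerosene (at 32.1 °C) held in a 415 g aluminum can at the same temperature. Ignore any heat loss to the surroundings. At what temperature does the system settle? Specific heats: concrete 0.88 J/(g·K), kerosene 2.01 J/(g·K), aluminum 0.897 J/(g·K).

T_f ≈ 104.1 °C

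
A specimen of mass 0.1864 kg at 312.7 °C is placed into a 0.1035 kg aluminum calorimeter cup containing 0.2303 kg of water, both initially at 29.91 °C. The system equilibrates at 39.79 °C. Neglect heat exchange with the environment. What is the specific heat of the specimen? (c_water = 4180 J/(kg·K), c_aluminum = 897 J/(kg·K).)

c ≈ 205 J/(kg·K)

Net heat exchanged in the isolated system is zero:
0.1864·c·(39.79 − 312.7) + 0.2303·4180·(39.79 − 29.91) + 0.1035·897·(39.79 − 29.91) = 0
-50.87 c = -10428
c = -10428/-50.87 ≈ 205 J/(kg·K)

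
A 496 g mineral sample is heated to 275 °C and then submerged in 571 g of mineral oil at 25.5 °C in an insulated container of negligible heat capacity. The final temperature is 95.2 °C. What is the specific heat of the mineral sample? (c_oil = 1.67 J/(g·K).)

c ≈ 0.745 J/(g·K)

Net heat exchanged in the isolated system is zero:
496×c×(95.2 − 275) + 571×1.67×(95.2 − 25.5) = 0
-89181 c = -66464
c = -66464/-89181 ≈ 0.7453 J/(g·K)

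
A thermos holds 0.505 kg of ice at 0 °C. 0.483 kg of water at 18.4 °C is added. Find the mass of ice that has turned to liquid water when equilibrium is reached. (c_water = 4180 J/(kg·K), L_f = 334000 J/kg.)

Water can give up m c ΔT = 0.483·4180·18.4 = 37148 J before reaching 0 °C.
Fully melting the ice requires m_ice L_f = 0.505·334000 = 168670 J.
37148 J < 168670 J, so only part of the ice melts and the system sits at 0 °C.
Mass melted = 37148/334000 ≈ 0.1112 kg.

m_melted ≈ 0.111 kg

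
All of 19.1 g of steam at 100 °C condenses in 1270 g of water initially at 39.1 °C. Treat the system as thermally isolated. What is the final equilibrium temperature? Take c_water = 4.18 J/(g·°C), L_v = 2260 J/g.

T_f ≈ 48.0 °C

Energy balance with sensible and latent terms:
steam→water at 100 °C releases m L_v = 19.1×2260 = 43166; condensate cools 100→T: 19.1×4.18×(T − 100) = 79.84(T − 100); original water: 5308.6(T − 39.1)
5388.4 T = 43166 + 7983.8 + 207566 = 258716
T ≈ 48.01 °C (< 100 °C, so full condensation is consistent).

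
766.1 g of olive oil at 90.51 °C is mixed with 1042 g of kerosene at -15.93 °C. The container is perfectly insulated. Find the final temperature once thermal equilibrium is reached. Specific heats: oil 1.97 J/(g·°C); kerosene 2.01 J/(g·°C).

|Q_oil| = |Q_kerosene|:
766.1×1.97×(90.51 − T) = 1042×2.01×(T − (-15.93))
1509.2(90.51 − T) = 2094.4(T − (-15.93))
3603.6 T = 103235  ⇒  T ≈ 28.65 °C

T_f ≈ 28.6 °C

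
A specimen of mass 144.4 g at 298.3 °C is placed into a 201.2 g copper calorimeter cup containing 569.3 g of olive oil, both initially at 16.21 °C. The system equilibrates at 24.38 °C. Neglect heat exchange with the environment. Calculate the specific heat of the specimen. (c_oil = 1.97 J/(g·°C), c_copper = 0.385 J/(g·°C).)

c ≈ 0.248 J/(g·°C)

Taking heat into each body as positive, Σ m c ΔT = 0:
144.4·c·(24.38 − 298.3) + 569.3·1.97·(24.38 − 16.21) + 201.2·0.385·(24.38 − 16.21) = 0
-39554 c = -9795.7
c = -9795.7/-39554 ≈ 0.2477 J/(g·°C)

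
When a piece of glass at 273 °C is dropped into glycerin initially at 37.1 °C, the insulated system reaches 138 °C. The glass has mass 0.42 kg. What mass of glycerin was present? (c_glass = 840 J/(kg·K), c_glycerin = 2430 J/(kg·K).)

m ≈ 0.194 kg

Heat lost by the glass = heat gained by the glycerin:
0.42×840×(273 − 138) = m×2430×(138 − 37.1)
245187 m = 47628  ⇒  m ≈ 0.1943 kg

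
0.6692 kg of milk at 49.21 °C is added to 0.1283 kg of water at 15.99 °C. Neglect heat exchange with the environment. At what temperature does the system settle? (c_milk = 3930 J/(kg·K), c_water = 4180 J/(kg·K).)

T_f ≈ 43.6 °C

Net heat exchanged in the isolated system is zero:
0.6692·3930·(T − 49.21) + 0.1283·4180·(T − 15.99) = 0
(2630 + 536.29) T = 2630·49.21 + 536.29·15.99
T ≈ 43.58 °C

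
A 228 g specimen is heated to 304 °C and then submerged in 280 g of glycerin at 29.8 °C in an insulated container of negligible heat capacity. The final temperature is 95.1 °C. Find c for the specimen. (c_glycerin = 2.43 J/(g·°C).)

Energy conservation, ΣQ = 0:
228·c·(95.1 − 304) + 280·2.43·(95.1 − 29.8) = 0
-47629 c = -44430
c = -44430/-47629 ≈ 0.9328 J/(g·°C)

c ≈ 0.933 J/(g·°C)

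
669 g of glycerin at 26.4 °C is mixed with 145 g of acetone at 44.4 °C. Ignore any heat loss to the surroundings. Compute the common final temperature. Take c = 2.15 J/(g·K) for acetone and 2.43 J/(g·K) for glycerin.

T_f is the heat-capacity-weighted average of the initial temperatures:
T_f = (311.75*44.4 + 1625.7*26.4) / (311.75 + 1625.7)
    = 56759 / 1937.4 ≈ 29.30 °C

T_f ≈ 29.3 °C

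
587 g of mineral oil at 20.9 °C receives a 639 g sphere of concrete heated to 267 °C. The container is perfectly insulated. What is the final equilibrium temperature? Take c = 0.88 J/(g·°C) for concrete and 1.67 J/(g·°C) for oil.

T_f is the heat-capacity-weighted average of the initial temperatures:
T_f = (562.32·267 + 980.29·20.9) / (562.32 + 980.29)
    = 170628 / 1542.6 ≈ 110.61 °C

T_f ≈ 110.6 °C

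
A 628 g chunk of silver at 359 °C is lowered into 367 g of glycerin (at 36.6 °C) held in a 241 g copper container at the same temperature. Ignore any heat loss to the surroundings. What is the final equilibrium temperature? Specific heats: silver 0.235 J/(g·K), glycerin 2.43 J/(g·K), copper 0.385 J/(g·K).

Taking heat into each body as positive, Σ m c ΔT = 0:
628*0.235*(T − 359) + 367*2.43*(T − 36.6) + 241*0.385*(T − 36.6) = 0
(147.58 + 891.81 + 92.78) T = 147.58*359 + 891.81*36.6 + 92.78*36.6
T = 89017/1132.2 ≈ 78.63 °C

T_f ≈ 78.6 °C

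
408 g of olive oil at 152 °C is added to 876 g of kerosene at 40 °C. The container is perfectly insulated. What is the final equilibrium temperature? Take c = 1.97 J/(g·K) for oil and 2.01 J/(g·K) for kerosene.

Heat lost by the oil equals heat gained by the kerosene:
408*1.97*(152 − T) = 876*2.01*(T − 40)
803.76(152 − T) = 1760.8(T − 40)
2564.5 T = 192602  ⇒  T ≈ 75.10 °C

T_f ≈ 75.1 °C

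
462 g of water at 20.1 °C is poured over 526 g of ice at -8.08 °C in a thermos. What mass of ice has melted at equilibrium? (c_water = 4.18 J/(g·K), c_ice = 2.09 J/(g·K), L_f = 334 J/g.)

Heat available from the water dropping to 0 °C: 462×4.18×20.1 = 38816 J.
Of that, 526×2.09×8.08 = 8882.7 J goes to bring the ice to 0 °C, leaving 29934 J.
To melt every bit of ice: 526×334 = 175684 J.
29934 J < 175684 J, so only part of the ice melts and the system sits at 0 °C.
Mass melted = 29934/334 ≈ 89.62 g.

m_melted ≈ 89.6 g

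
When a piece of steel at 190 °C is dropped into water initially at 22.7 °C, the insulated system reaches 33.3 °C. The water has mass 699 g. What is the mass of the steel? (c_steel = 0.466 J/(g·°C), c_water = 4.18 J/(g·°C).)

m ≈ 424 g

|Q_steel| = |Q_water|:
m×0.466×(190 − 33.3) = 699×4.18×(33.3 − 22.7)
73.02 m = 30971  ⇒  m ≈ 424.1 g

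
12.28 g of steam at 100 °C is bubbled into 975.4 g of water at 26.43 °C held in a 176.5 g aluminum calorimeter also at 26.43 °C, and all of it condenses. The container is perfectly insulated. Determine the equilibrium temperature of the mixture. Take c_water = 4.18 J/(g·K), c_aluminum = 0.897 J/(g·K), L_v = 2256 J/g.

T_f ≈ 33.8 °C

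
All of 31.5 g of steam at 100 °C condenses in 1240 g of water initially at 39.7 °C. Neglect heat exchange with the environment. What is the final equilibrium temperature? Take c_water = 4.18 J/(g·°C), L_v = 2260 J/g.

T_f ≈ 54.6 °C

Taking heat into each body as positive, Σ m c ΔT = 0:
steam→water at 100 °C releases m L_v = 31.5·2260 = 71190; condensate cools 100→T: 31.5·4.18·(T − 100) = 131.67(T − 100); original water: 5183.2(T − 39.7)
5314.9 T = 71190 + 13167 + 205773 = 290130
T ≈ 54.59 °C, under the boiling point, so the assumption holds.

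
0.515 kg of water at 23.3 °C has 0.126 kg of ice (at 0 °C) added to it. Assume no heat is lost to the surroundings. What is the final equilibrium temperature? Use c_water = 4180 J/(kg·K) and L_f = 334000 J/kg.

Energy conservation, ΣQ = 0:
melt ice: 0.126×334000 = 42084; warm the meltwater: 526.68 T; water cools: 0.515×4180×(T − 23.3) = 2152.7(T − 23.3)
2679.4 T = 50158 − 42084 = 8073.9
T ≈ 3.01 °C (positive, so assuming full melt was valid).

T_f ≈ 3.0 °C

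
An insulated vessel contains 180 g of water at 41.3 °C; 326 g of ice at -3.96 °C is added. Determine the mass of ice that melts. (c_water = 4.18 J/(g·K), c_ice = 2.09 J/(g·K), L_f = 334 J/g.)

m_melted ≈ 85 g

Heat available from the water dropping to 0 °C: 180·4.18·41.3 = 31074 J.
Warming the ice to 0 °C takes 326·2.09·3.96 = 2698.1 J, leaving 28376 J for melting.
Fully melting the ice requires m_ice L_f = 326·334 = 108884 J.
Since 28376 < 108884 J, not all the ice melts; equilibrium is at 0 °C.
m_melt = 28376 / L_f = 84.96 g.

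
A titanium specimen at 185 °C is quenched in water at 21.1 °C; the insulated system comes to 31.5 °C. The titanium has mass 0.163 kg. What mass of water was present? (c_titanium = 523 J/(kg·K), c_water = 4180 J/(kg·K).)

|Q_titanium| = |Q_water|:
0.163×523×(185 − 31.5) = m×4180×(31.5 − 21.1)
43472 m = 13086  ⇒  m ≈ 0.301 kg

m ≈ 0.301 kg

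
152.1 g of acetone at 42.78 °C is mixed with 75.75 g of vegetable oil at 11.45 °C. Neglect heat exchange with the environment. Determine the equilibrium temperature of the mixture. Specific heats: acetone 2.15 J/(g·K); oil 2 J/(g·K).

T_f ≈ 32.9 °C

Conservation of energy gives ΣQ = 0:
152.1×2.15×(T − 42.78) + 75.75×2×(T − 11.45) = 0
478.51 T = 15724
T = 15724/478.51 ≈ 32.86 °C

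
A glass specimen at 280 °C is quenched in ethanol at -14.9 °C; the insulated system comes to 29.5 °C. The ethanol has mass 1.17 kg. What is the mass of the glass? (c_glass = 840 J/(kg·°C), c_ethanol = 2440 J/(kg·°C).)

m ≈ 0.602 kg

Energy conservation, ΣQ = 0:
m×840×(29.5 − 280) + 1.17×2440×(29.5 − (-14.9)) = 0
-210420 m = -126753
m = -126753/-210420 ≈ 0.6024 kg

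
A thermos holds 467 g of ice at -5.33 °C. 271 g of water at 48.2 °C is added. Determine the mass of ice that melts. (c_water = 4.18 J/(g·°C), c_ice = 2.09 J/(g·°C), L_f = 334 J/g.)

m_melted ≈ 148 g

Cooling the water to 0 °C releases 271·4.18·48.2 = 54600 J.
Of that, 467·2.09·5.33 = 5202.2 J goes to bring the ice to 0 °C, leaving 49398 J.
To melt every bit of ice: 467·334 = 155978 J.
Since 49398 < 155978 J, not all the ice melts; equilibrium is at 0 °C.
Mass melted = 49398/334 ≈ 147.9 g.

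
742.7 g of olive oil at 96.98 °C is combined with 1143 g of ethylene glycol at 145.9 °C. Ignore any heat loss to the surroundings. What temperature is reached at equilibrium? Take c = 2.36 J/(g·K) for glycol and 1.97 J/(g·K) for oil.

T_f ≈ 128.7 °C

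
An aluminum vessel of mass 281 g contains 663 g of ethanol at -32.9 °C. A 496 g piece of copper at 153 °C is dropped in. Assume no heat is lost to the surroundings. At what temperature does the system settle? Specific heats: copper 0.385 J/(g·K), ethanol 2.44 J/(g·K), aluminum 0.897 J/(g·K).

Taking heat into each body as positive, Σ m c ΔT = 0:
496·0.385·(T − 153) + 663·2.44·(T − (-32.9)) + 281·0.897·(T − (-32.9)) = 0
190.96(T − 153) + 1617.7(T − (-32.9)) + 252.06(T − (-32.9)) = 0
(190.96 + 1617.7 + 252.06) T = 190.96·153 + 1617.7·(-32.9) + 252.06·(-32.9)
T = -32299/2060.7 ≈ -15.67 °C

T_f ≈ -15.7 °C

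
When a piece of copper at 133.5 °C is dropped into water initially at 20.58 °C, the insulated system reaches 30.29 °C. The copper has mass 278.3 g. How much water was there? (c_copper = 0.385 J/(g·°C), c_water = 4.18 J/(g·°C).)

m ≈ 272 g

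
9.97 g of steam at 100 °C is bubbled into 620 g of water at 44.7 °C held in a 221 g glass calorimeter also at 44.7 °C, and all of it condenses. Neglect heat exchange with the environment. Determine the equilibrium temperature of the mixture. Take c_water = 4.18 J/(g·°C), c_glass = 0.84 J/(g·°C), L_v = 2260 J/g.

Energy conservation, ΣQ = 0:
condense steam: −9.97·2260 = −22532; condensate cools 100→T: 9.97·4.18·(T − 100) = 41.67(T − 100); water warms: 620·4.18·(T − 44.7) = 2591.6(T − 44.7); cup: 185.64(T − 44.7)
2818.9 T = 22532 + 4167.5 + 124143 = 150842
T ≈ 53.51 °C (< 100 °C, so full condensation is consistent).

T_f ≈ 53.5 °C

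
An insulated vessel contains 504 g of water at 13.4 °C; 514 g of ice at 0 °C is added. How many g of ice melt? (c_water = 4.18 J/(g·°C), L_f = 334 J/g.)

Heat available from the water dropping to 0 °C: 504·4.18·13.4 = 28230 J.
Fully melting the ice requires m_ice L_f = 514·334 = 171676 J.
Since 28230 < 171676 J, not all the ice melts; equilibrium is at 0 °C.
m_melted·334 = 28230  ⇒  m_melted ≈ 84.52 g.

m_melted ≈ 84.5 g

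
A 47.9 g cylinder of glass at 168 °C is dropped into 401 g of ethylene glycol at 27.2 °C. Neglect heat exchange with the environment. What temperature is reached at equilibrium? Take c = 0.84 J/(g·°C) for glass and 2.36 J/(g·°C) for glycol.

T_f ≈ 32.9 °C

Net heat exchanged in the isolated system is zero:
47.9×0.84×(T − 168) + 401×2.36×(T − 27.2) = 0
40.24(T − 168) + 946.36(T − 27.2) = 0
986.6 T = 32501
T = 32501 / 986.6 = 32.9 °C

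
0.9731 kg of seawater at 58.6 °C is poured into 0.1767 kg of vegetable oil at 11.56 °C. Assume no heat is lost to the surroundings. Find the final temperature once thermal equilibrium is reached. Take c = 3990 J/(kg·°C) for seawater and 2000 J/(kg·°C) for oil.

T_f ≈ 54.7 °C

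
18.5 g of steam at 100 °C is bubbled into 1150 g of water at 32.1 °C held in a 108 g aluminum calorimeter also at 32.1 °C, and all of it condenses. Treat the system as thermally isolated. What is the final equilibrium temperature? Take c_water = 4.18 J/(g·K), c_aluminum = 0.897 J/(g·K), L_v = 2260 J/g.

T_f ≈ 41.5 °C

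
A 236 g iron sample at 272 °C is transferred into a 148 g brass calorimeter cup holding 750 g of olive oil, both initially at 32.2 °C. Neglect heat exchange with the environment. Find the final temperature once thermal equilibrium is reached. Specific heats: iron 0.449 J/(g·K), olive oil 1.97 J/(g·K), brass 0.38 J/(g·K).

T_f ≈ 47.7 °C

T_f = Σ m_i c_i T_i / Σ m_i c_i:
T_f = (105.96·272 + 1477.5·32.2 + 56.24·32.2) / (105.96 + 1477.5 + 56.24)
    = 78209 / 1639.7 ≈ 47.70 °C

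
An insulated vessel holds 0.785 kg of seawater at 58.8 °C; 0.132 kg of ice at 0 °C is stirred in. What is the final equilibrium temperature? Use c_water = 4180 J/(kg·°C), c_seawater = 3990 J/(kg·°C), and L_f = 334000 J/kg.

Sum of m c ΔT and latent-heat terms is zero:
fusion: m_ice L_f = 0.132·334000 = 44088
  meltwater 0→T: 0.132·4180·T = 551.76 T
  seawater: 3132.2(T − 58.8)
3683.9 T = 184170 − 44088 = 140082
T ≈ 38.03 °C (positive, so assuming full melt was valid).

T_f ≈ 38.0 °C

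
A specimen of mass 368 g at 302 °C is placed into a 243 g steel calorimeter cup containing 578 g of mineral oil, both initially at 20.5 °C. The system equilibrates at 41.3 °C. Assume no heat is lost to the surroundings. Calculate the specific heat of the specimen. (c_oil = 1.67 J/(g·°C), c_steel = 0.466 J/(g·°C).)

Energy conservation, ΣQ = 0:
368×c×(41.3 − 302) + 578×1.67×(41.3 − 20.5) + 243×0.466×(41.3 − 20.5) = 0
-95938 c = -22433
c = -22433/-95938 ≈ 0.2338 J/(g·°C)

c ≈ 0.234 J/(g·°C)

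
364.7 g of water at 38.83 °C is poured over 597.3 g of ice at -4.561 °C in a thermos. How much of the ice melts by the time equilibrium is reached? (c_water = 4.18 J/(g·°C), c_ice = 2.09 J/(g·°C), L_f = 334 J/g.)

m_melted ≈ 160 g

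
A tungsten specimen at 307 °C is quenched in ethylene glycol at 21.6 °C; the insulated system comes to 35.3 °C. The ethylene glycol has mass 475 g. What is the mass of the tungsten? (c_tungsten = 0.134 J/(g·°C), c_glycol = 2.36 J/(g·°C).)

Heat lost by the tungsten = heat gained by the glycol:
m·0.134·(307 − 35.3) = 475·2.36·(35.3 − 21.6)
36.41 m = 15358  ⇒  m ≈ 421.8 g

m ≈ 422 g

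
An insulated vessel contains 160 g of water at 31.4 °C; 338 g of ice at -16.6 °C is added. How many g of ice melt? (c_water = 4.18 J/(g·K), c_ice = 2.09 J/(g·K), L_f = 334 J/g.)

Cooling the water to 0 °C releases 160×4.18×31.4 = 21000 J.
Of that, 338×2.09×16.6 = 11727 J goes to bring the ice to 0 °C, leaving 9273.7 J.
Melting all 338 g of ice would need 338×334 = 112892 J.
9273.7 J < 112892 J, so only part of the ice melts and the system sits at 0 °C.
m_melted×334 = 9273.7  ⇒  m_melted ≈ 27.77 g.

m_melted ≈ 27.8 g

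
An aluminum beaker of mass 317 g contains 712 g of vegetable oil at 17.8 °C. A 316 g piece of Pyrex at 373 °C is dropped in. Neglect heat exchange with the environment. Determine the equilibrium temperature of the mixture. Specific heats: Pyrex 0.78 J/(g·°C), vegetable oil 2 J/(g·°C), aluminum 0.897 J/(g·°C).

T_f ≈ 62.6 °C

With ΣQ=0 the equilibrium temperature is the m·c-weighted mean:
T_f = (246.48*373 + 1424*17.8 + 284.35*17.8) / (246.48 + 1424 + 284.35)
    = 122346 / 1954.8 ≈ 62.59 °C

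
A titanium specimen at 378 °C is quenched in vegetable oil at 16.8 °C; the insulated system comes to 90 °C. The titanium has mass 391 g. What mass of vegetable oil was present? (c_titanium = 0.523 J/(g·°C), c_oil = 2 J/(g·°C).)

Setting the total heat transfer to zero:
391×0.523×(90 − 378) + m×2×(90 − 16.8) = 0
146.4 m = 58894
m = 58894/146.4 ≈ 402.3 g

m ≈ 402 g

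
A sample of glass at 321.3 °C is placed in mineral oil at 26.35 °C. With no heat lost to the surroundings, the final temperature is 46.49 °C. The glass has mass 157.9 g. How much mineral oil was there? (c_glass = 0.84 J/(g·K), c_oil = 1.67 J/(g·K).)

m ≈ 1080 g

Energy conservation, ΣQ = 0:
157.9×0.84×(46.49 − 321.3) + m×1.67×(46.49 − 26.35) = 0
33.63 m = 36450
m = 36450/33.63 ≈ 1084 g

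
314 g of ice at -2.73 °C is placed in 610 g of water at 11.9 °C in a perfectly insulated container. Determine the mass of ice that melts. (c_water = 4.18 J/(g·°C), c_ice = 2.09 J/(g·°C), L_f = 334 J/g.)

m_melted ≈ 85.5 g

Heat available from the water dropping to 0 °C: 610·4.18·11.9 = 30343 J.
Of that, 314·2.09·2.73 = 1791.6 J goes to bring the ice to 0 °C, leaving 28551 J.
Melting all 314 g of ice would need 314·334 = 104876 J.
That's not enough to melt it all — equilibrium is at 0 °C with ice remaining.
Mass melted = 28551/334 ≈ 85.48 g.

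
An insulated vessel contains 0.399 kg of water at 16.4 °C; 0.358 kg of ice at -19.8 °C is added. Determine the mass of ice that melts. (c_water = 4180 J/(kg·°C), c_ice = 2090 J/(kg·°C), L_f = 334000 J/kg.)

Heat available from the water dropping to 0 °C: 0.399·4180·16.4 = 27352 J.
Of that, 0.358·2090·19.8 = 14815 J goes to bring the ice to 0 °C, leaving 12537 J.
Fully melting the ice requires m_ice L_f = 0.358·334000 = 119572 J.
Since 12537 < 119572 J, not all the ice melts; equilibrium is at 0 °C.
m_melted·334000 = 12537  ⇒  m_melted ≈ 0.03754 kg.

m_melted ≈ 0.0375 kg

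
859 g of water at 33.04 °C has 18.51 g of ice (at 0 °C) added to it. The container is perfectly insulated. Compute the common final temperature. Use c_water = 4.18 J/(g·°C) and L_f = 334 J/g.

Let T be the final temperature. ΣQ_i = 0:
melt ice: 18.51×334 = 6182.3; warm the meltwater: 77.37 T; water: 3590.6(T − 33.04)
3668 T = 118634 − 6182.3 = 112452
T ≈ 30.66 °C — above 0 °C, consistent with complete melting.

T_f ≈ 30.7 °C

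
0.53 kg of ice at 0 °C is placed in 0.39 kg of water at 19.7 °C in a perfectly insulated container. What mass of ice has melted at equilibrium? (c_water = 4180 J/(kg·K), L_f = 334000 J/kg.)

Cooling the water to 0 °C releases 0.39·4180·19.7 = 32115 J.
Fully melting the ice requires m_ice L_f = 0.53·334000 = 177020 J.
Since 32115 < 177020 J, not all the ice melts; equilibrium is at 0 °C.
Mass melted = 32115/334000 ≈ 0.09615 kg.

m_melted ≈ 0.0962 kg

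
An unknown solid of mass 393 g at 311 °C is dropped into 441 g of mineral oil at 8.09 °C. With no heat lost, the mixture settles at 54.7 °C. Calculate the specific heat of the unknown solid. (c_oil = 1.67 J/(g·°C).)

c ≈ 0.341 J/(g·°C)

m_s c (T_s − T_f) = m_oil c_oil (T_f − T_0):
393×c×(311 − 54.7) = 441×1.67×(54.7 − 8.09)
100726 c = 34327  ⇒  c ≈ 0.3408 J/(g·°C)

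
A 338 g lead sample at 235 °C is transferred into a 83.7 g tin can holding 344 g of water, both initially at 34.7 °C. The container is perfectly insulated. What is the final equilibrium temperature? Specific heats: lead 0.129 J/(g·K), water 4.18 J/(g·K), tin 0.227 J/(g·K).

With ΣQ=0 the equilibrium temperature is the m·c-weighted mean:
T_f = (43.6·235 + 1437.9·34.7 + 19·34.7) / (43.6 + 1437.9 + 19)
    = 60802 / 1500.5 ≈ 40.52 °C

T_f ≈ 40.5 °C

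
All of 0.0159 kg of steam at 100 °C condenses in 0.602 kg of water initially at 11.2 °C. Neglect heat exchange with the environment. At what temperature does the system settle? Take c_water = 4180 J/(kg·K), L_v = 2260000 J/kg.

T_f ≈ 27.4 °C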